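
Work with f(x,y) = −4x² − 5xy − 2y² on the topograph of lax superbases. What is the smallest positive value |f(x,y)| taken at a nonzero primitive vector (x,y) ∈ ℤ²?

translate: b→-3 (≡5 mod 8), so (4,5,2)→(4,-3,1)
flip: (4,-3,1)→(1,3,4)
translate: b→1 (≡3 mod 2), so (1,3,4)→(1,1,2)
reduced (well bottom): (1,1,2) with a≤c, −a<b≤a
well minimum |f| = |-1| = 1 (negative-definite)

1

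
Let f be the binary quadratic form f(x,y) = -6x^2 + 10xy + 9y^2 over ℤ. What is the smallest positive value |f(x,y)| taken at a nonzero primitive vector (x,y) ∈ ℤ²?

river: ρ → (9,8,-7)
river: ρ → (-7,6,10)
river: ρ → (10,14,-3)
river: ρ → (-3,16,5)
river: ρ → (5,14,-6)
river: ρ → (-6,10,9)
closes: descent 0, river 6
min |a| on river = 3

3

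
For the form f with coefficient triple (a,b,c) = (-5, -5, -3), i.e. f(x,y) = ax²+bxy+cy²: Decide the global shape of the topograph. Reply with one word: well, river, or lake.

D = b²−4ac = (-5)² − 4·(-5)·(-3) = -35
D < 0 ⇒ definite ⇒ every region one sign ⇒ single well

well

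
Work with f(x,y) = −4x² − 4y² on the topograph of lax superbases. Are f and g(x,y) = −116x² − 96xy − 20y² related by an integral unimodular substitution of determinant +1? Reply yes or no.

D₁ = -64, D₂ = -64
f is negative-definite; reduce −f:
−f: reduced (well bottom): (4,0,4) with a≤c, −a<b≤a
flip sign back: reduced form of f is (-4,0,-4)
g is negative-definite; reduce −g:
−g: flip: (116,96,20)→(20,-96,116)
−g: translate: b→-16 (≡-96 mod 40), so (20,-96,116)→(20,-16,4)
−g: flip: (20,-16,4)→(4,16,20)
−g: translate: b→0 (≡16 mod 8), so (4,16,20)→(4,0,4)
−g: reduced (well bottom): (4,0,4) with a≤c, −a<b≤a
flip sign back: reduced form of g is (-4,0,-4)
reduced forms (-4, 0, -4) vs (-4, 0, -4) ⇒ equivalent

yes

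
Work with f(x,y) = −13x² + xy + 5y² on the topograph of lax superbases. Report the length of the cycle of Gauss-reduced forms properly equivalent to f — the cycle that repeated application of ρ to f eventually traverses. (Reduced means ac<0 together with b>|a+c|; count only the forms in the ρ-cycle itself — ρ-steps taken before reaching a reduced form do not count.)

D = 261, ⌊√D⌋ = 16
descent: ρ → (5,9,-9)  [lands on river]
river: ρ → (-9,9,5)
river: ρ → (5,11,-7)
river: ρ → (-7,3,9)
river: ρ → (9,15,-1)
river: ρ → (-1,15,9)
river: ρ → (9,3,-7)
river: ρ → (-7,11,5)
ρ-cycle length = 8 (tail of 1 descent step not counted)

8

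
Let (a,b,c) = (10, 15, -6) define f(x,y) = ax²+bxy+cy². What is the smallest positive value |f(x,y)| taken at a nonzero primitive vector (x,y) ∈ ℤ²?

river: ρ → (-6,21,1)
river: ρ → (1,21,-6)
river: ρ → (-6,15,10)
river: ρ → (10,5,-11)
river: ρ → (-11,17,4)
river: ρ → (4,15,-15)
river: ρ → (-15,15,4)
river: ρ → (4,17,-11)
river: ρ → (-11,5,10)
river: ρ → (10,15,-6)
closes: descent 0, river 10
min |a| on river = 1

1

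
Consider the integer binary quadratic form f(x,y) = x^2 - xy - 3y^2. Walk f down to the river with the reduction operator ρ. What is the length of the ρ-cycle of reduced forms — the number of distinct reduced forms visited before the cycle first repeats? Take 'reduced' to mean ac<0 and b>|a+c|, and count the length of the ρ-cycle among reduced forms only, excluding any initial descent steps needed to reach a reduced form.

D = 13, ⌊√D⌋ = 3
descent: ρ → (-3,1,1)
descent: ρ → (1,3,-1)  [lands on river]
river: ρ → (-1,3,1)
ρ-cycle length = 2 (tail of 2 descent steps not counted)

2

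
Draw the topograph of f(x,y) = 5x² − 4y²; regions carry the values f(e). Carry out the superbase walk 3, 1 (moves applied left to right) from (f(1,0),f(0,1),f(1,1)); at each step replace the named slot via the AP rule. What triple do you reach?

start (5,-4,1) = (f(1,0),f(0,1),f(1,1))
replace slot 3: 2·(5+(-4)) − 1 = 1 → (5,-4,1)
replace slot 1: 2·((-4)+1) − 5 = -11 → (-11,-4,1)

-11,-4,1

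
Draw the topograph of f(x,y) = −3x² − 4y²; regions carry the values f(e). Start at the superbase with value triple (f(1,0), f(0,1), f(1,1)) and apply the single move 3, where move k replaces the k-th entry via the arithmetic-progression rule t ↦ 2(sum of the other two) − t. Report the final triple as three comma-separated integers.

start (-3,-4,-7) = (f(1,0),f(0,1),f(1,1))
replace slot 3: 2·((-3)+(-4)) − (-7) = -7 → (-3,-4,-7)

-3,-4,-7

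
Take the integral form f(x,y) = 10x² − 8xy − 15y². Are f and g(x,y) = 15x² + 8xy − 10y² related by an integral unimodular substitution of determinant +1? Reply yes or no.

D₁ = 664, D₂ = 664
river cycle of f (length 22): (-15, 8, 10), (10, 12, -13), (-13, 14, 9), (9, 22, -5), (-5, 18, 17), (17, 16, -6), (-6, 20, 11), (11, 24, -2), (-2, 24, 11), (11, 20, -6), … (12 more)
river cycle of g (length 22): (-10, 12, 13), (13, 14, -9), (-9, 22, 5), (5, 18, -17), (-17, 16, 6), (6, 20, -11), (-11, 24, 2), (2, 24, -11), (-11, 20, 6), (6, 16, -17), … (12 more)
cycles differ ⇒ inequivalent

no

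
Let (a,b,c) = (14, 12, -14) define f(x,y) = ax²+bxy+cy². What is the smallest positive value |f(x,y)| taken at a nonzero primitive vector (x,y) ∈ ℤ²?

river: ρ → (-14,16,12)
river: ρ → (12,8,-18)
river: ρ → (-18,28,2)
river: ρ → (2,28,-18)
river: ρ → (-18,8,12)
river: ρ → (12,16,-14)
river: ρ → (-14,12,14)
river: ρ → (14,16,-12)
river: ρ → (-12,8,18)
river: ρ → (18,28,-2)
river: ρ → (-2,28,18)
river: ρ → (18,8,-12)
river: ρ → (-12,16,14)
river: ρ → (14,12,-14)
closes: descent 0, river 14
min |a| on river = 2

2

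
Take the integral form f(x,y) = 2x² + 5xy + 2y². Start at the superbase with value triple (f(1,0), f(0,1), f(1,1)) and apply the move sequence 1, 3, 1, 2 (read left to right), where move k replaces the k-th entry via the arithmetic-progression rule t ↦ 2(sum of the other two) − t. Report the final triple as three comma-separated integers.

start (2,2,9) = (f(1,0),f(0,1),f(1,1))
replace slot 1: 2·(2+9) − 2 = 20 → (20,2,9)
replace slot 3: 2·(20+2) − 9 = 35 → (20,2,35)
replace slot 1: 2·(2+35) − 20 = 54 → (54,2,35)
replace slot 2: 2·(54+35) − 2 = 176 → (54,176,35)

54,176,35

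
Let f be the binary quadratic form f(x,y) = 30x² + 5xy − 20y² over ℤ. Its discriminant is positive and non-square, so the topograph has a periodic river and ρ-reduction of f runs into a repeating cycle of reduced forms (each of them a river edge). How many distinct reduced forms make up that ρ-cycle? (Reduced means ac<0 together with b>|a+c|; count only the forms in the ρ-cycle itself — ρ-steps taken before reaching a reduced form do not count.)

D = 2425, ⌊√D⌋ = 49
descent: ρ → (-20,35,15)  [lands on river]
river: ρ → (15,25,-30)
river: ρ → (-30,35,10)
river: ρ → (10,45,-10)
river: ρ → (-10,35,30)
river: ρ → (30,25,-15)
river: ρ → (-15,35,20)
river: ρ → (20,45,-5)
river: ρ → (-5,45,20)
river: ρ → (20,35,-15)
river: ρ → (-15,25,30)
river: ρ → (30,35,-10)
river: ρ → (-10,45,10)
river: ρ → (10,35,-30)
river: ρ → (-30,25,15)
river: ρ → (15,35,-20)
river: ρ → (-20,45,5)
river: ρ → (5,45,-20)
ρ-cycle length = 18 (tail of 1 descent step not counted)

18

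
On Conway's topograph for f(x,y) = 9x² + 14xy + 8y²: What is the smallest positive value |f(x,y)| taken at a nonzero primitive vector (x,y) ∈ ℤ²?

translate: b→-4 (≡14 mod 18), so (9,14,8)→(9,-4,3)
flip: (9,-4,3)→(3,4,9)
translate: b→-2 (≡4 mod 6), so (3,4,9)→(3,-2,8)
reduced (well bottom): (3,-2,8) with a≤c, −a<b≤a
well minimum = a = 3

3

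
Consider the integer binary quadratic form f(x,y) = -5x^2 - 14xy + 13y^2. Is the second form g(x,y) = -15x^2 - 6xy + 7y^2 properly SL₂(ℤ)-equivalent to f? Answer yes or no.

D₁ = 456, D₂ = 456
river cycle of f (length 10): (13, 14, -5), (-5, 16, 10), (10, 4, -11), (-11, 18, 3), (3, 18, -11), (-11, 4, 10), (10, 16, -5), (-5, 14, 13), (13, 12, -6), (-6, 12, 13)
river cycle of g (length 6): (7, 20, -2), (-2, 20, 7), (7, 8, -14), (-14, 20, 1), (1, 20, -14), (-14, 8, 7)
cycles differ ⇒ inequivalent

no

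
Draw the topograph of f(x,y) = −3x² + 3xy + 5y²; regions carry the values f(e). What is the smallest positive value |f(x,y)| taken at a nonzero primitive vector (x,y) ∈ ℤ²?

river: ρ → (5,7,-1)
river: ρ → (-1,7,5)
river: ρ → (5,3,-3)
river: ρ → (-3,3,5)
closes: descent 0, river 4
min |a| on river = 1

1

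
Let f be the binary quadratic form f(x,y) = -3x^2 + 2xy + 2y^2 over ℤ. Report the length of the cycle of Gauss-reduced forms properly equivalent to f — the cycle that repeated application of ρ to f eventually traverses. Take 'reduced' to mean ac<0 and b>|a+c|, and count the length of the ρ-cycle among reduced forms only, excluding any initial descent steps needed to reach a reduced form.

D = 28, ⌊√D⌋ = 5
river: ρ → (2,2,-3)
river: ρ → (-3,4,1)
river: ρ → (1,4,-3)
river: ρ → (-3,2,2)
ρ-cycle length = 4 (tail of 0 descent steps not counted)

4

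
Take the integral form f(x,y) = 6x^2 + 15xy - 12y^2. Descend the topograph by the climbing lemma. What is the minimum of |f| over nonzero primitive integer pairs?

river: ρ → (-12,9,9)
river: ρ → (9,9,-12)
river: ρ → (-12,15,6)
river: ρ → (6,21,-3)
river: ρ → (-3,21,6)
river: ρ → (6,15,-12)
closes: descent 0, river 6
min |a| on river = 3

3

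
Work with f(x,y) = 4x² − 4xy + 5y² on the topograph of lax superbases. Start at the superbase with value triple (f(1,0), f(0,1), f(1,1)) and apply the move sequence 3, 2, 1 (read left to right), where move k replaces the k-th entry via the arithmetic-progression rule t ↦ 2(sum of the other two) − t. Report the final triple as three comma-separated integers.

start (4,5,5) = (f(1,0),f(0,1),f(1,1))
replace slot 3: 2·(4+5) − 5 = 13 → (4,5,13)
replace slot 2: 2·(4+13) − 5 = 29 → (4,29,13)
replace slot 1: 2·(29+13) − 4 = 80 → (80,29,13)

80,29,13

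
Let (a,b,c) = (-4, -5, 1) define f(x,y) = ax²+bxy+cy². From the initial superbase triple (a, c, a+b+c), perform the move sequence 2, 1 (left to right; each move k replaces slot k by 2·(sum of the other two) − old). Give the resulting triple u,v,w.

start (-4,1,-8) = (f(1,0),f(0,1),f(1,1))
replace slot 2: 2·((-4)+(-8)) − 1 = -25 → (-4,-25,-8)
replace slot 1: 2·((-25)+(-8)) − (-4) = -62 → (-62,-25,-8)

-62,-25,-8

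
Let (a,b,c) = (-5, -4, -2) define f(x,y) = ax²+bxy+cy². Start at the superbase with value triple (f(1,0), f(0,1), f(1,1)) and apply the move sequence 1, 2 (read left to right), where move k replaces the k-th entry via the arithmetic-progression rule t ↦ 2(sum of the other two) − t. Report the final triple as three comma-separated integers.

start (-5,-2,-11) = (f(1,0),f(0,1),f(1,1))
replace slot 1: 2·((-2)+(-11)) − (-5) = -21 → (-21,-2,-11)
replace slot 2: 2·((-21)+(-11)) − (-2) = -62 → (-21,-62,-11)

-21,-62,-11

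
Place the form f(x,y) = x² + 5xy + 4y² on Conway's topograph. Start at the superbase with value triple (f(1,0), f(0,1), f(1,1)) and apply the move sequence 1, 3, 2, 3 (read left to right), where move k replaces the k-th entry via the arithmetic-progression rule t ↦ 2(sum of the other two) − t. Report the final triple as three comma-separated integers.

start (1,4,10) = (f(1,0),f(0,1),f(1,1))
replace slot 1: 2·(4+10) − 1 = 27 → (27,4,10)
replace slot 3: 2·(27+4) − 10 = 52 → (27,4,52)
replace slot 2: 2·(27+52) − 4 = 154 → (27,154,52)
replace slot 3: 2·(27+154) − 52 = 310 → (27,154,310)

27,154,310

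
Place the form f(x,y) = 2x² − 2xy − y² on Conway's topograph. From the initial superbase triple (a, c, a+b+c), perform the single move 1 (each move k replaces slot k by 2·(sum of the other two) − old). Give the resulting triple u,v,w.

start (2,-1,-1) = (f(1,0),f(0,1),f(1,1))
replace slot 1: 2·((-1)+(-1)) − 2 = -6 → (-6,-1,-1)

-6,-1,-1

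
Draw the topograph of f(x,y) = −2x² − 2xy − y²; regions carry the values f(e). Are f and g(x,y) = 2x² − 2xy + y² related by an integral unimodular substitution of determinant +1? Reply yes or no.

D₁ = -4, D₂ = -4
f is negative-definite; reduce −f:
−f: flip: (2,2,1)→(1,-2,2)
−f: translate: b→0 (≡-2 mod 2), so (1,-2,2)→(1,0,1)
−f: reduced (well bottom): (1,0,1) with a≤c, −a<b≤a
flip sign back: reduced form of f is (-1,0,-1)
g: translate: b→2 (≡-2 mod 4), so (2,-2,1)→(2,2,1)
g: flip: (2,2,1)→(1,-2,2)
g: translate: b→0 (≡-2 mod 2), so (1,-2,2)→(1,0,1)
g: reduced (well bottom): (1,0,1) with a≤c, −a<b≤a
reduced forms (-1, 0, -1) vs (1, 0, 1) ⇒ inequivalent

no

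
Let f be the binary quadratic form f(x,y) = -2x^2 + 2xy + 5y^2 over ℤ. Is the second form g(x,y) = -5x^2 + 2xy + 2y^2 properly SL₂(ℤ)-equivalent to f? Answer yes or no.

D₁ = 44, D₂ = 44
river cycle of f (length 2): (-2, 6, 1), (1, 6, -2)
river cycle of g (length 2): (2, 6, -1), (-1, 6, 2)
cycles differ ⇒ inequivalent

no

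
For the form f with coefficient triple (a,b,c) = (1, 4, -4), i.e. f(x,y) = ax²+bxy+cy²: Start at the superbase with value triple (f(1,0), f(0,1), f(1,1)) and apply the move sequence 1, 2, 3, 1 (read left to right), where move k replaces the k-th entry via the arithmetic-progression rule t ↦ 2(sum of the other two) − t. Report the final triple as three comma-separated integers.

start (1,-4,1) = (f(1,0),f(0,1),f(1,1))
replace slot 1: 2·((-4)+1) − 1 = -7 → (-7,-4,1)
replace slot 2: 2·((-7)+1) − (-4) = -8 → (-7,-8,1)
replace slot 3: 2·((-7)+(-8)) − 1 = -31 → (-7,-8,-31)
replace slot 1: 2·((-8)+(-31)) − (-7) = -71 → (-71,-8,-31)

-71,-8,-31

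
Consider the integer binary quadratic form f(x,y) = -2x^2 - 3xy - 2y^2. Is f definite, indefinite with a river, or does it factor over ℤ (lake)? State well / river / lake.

D = b²−4ac = (-3)² − 4·(-2)·(-2) = -7
D < 0 ⇒ definite ⇒ every region one sign ⇒ single well

well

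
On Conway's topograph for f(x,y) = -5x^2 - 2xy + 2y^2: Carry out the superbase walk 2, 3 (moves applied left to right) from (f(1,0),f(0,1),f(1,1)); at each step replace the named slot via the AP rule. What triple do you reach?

start (-5,2,-5) = (f(1,0),f(0,1),f(1,1))
replace slot 2: 2·((-5)+(-5)) − 2 = -22 → (-5,-22,-5)
replace slot 3: 2·((-5)+(-22)) − (-5) = -49 → (-5,-22,-49)

-5,-22,-49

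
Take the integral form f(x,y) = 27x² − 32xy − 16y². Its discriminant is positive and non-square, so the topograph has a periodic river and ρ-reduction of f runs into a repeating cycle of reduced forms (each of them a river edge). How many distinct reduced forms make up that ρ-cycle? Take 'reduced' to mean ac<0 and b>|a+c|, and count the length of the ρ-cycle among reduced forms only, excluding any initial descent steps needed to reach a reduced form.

D = 2752, ⌊√D⌋ = 52
descent: ρ → (-16,32,27)  [lands on river]
river: ρ → (27,22,-21)
river: ρ → (-21,20,28)
river: ρ → (28,36,-13)
river: ρ → (-13,42,19)
river: ρ → (19,34,-21)
river: ρ → (-21,50,3)
river: ρ → (3,52,-4)
river: ρ → (-4,52,3)
river: ρ → (3,50,-21)
river: ρ → (-21,34,19)
river: ρ → (19,42,-13)
river: ρ → (-13,36,28)
river: ρ → (28,20,-21)
river: ρ → (-21,22,27)
river: ρ → (27,32,-16)
ρ-cycle length = 16 (tail of 1 descent step not counted)

16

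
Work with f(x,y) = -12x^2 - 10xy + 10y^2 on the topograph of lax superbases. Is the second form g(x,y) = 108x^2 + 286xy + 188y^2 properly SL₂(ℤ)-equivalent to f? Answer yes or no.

D₁ = 580, D₂ = 580
river cycle of f (length 10): (10, 10, -12), (-12, 14, 8), (8, 18, -8), (-8, 14, 12), (12, 10, -10), (-10, 10, 12), (12, 14, -8), (-8, 18, 8), (8, 14, -12), (-12, 10, 10)
river cycle of g (length 10): (10, 10, -12), (-12, 14, 8), (8, 18, -8), (-8, 14, 12), (12, 10, -10), (-10, 10, 12), (12, 14, -8), (-8, 18, 8), (8, 14, -12), (-12, 10, 10)
cycles coincide ⇒ equivalent

yes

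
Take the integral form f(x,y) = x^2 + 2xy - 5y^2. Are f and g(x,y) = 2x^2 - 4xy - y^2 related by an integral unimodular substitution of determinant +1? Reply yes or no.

D₁ = 24, D₂ = 24
river cycle of f (length 2): (1, 4, -2), (-2, 4, 1)
river cycle of g (length 2): (-1, 4, 2), (2, 4, -1)
cycles differ ⇒ inequivalent

no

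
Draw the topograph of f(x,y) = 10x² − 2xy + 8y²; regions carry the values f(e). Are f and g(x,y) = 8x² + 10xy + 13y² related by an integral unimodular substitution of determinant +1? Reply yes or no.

D₁ = -316, D₂ = -316
f: flip: (10,-2,8)→(8,2,10)
f: reduced (well bottom): (8,2,10) with a≤c, −a<b≤a
g: translate: b→-6 (≡10 mod 16), so (8,10,13)→(8,-6,11)
g: reduced (well bottom): (8,-6,11) with a≤c, −a<b≤a
reduced forms (8, 2, 10) vs (8, -6, 11) ⇒ inequivalent

no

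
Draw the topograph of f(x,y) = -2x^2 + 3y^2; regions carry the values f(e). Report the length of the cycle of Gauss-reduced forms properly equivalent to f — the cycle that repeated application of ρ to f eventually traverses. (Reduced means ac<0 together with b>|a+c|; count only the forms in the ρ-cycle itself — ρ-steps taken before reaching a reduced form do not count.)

D = 24, ⌊√D⌋ = 4
descent: ρ → (3,0,-2)
descent: ρ → (-2,4,1)  [lands on river]
river: ρ → (1,4,-2)
ρ-cycle length = 2 (tail of 2 descent steps not counted)

2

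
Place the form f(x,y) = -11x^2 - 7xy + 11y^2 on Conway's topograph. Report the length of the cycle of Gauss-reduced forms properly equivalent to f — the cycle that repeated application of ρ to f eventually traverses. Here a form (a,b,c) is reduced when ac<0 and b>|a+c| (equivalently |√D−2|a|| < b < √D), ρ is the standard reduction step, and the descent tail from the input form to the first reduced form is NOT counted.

D = 533, ⌊√D⌋ = 23
descent: ρ → (11,7,-11)  [lands on river]
river: ρ → (-11,15,7)
river: ρ → (7,13,-13)
river: ρ → (-13,13,7)
river: ρ → (7,15,-11)
river: ρ → (-11,7,11)
river: ρ → (11,15,-7)
river: ρ → (-7,13,13)
river: ρ → (13,13,-7)
river: ρ → (-7,15,11)
ρ-cycle length = 10 (tail of 1 descent step not counted)

10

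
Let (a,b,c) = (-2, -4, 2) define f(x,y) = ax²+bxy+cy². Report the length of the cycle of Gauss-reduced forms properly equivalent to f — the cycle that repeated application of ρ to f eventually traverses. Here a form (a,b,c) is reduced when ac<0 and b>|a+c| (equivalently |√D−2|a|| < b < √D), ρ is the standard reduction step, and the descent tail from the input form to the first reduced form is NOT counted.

D = 32, ⌊√D⌋ = 5
descent: ρ → (2,4,-2)  [lands on river]
river: ρ → (-2,4,2)
ρ-cycle length = 2 (tail of 1 descent step not counted)

2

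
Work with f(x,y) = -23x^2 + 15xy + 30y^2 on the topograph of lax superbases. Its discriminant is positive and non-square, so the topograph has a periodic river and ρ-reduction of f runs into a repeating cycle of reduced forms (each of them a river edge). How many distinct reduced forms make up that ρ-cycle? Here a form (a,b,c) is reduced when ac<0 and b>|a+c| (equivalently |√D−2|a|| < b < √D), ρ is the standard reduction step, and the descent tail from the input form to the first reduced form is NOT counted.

D = 2985, ⌊√D⌋ = 54
river: ρ → (30,45,-8)
river: ρ → (-8,51,12)
river: ρ → (12,45,-20)
river: ρ → (-20,35,22)
river: ρ → (22,53,-2)
river: ρ → (-2,51,48)
river: ρ → (48,45,-5)
river: ρ → (-5,45,48)
river: ρ → (48,51,-2)
river: ρ → (-2,53,22)
river: ρ → (22,35,-20)
river: ρ → (-20,45,12)
river: ρ → (12,51,-8)
river: ρ → (-8,45,30)
river: ρ → (30,15,-23)
river: ρ → (-23,31,22)
river: ρ → (22,13,-32)
river: ρ → (-32,51,3)
river: ρ → (3,51,-32)
river: ρ → (-32,13,22)
river: ρ → (22,31,-23)
river: ρ → (-23,15,30)
ρ-cycle length = 22 (tail of 0 descent steps not counted)

22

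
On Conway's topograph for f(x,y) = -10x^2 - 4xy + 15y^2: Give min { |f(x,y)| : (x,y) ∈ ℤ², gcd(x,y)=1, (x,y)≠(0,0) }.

descent: ρ → (15,4,-10)
descent: ρ → (-10,16,9)  [lands on river]
river: ρ → (9,20,-6)
river: ρ → (-6,16,15)
river: ρ → (15,14,-7)
river: ρ → (-7,14,15)
river: ρ → (15,16,-6)
river: ρ → (-6,20,9)
river: ρ → (9,16,-10)
river: ρ → (-10,24,1)
river: ρ → (1,24,-10)
closes: descent 2, river 10
min |a| on river = 1

1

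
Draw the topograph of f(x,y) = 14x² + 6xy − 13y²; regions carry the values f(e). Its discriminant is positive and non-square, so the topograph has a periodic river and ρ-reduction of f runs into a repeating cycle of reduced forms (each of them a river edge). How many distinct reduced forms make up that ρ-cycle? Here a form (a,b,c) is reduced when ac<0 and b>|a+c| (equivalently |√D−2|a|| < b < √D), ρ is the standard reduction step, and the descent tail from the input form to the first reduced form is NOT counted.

D = 764, ⌊√D⌋ = 27
river: ρ → (-13,20,7)
river: ρ → (7,22,-10)
river: ρ → (-10,18,11)
river: ρ → (11,26,-2)
river: ρ → (-2,26,11)
river: ρ → (11,18,-10)
river: ρ → (-10,22,7)
river: ρ → (7,20,-13)
river: ρ → (-13,6,14)
river: ρ → (14,22,-5)
river: ρ → (-5,18,22)
river: ρ → (22,26,-1)
river: ρ → (-1,26,22)
river: ρ → (22,18,-5)
river: ρ → (-5,22,14)
river: ρ → (14,6,-13)
ρ-cycle length = 16 (tail of 0 descent steps not counted)

16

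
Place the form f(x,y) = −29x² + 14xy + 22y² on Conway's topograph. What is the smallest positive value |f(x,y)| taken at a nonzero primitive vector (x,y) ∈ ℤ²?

river: ρ → (22,30,-21)
river: ρ → (-21,12,31)
river: ρ → (31,50,-2)
river: ρ → (-2,50,31)
river: ρ → (31,12,-21)
river: ρ → (-21,30,22)
river: ρ → (22,14,-29)
river: ρ → (-29,44,7)
river: ρ → (7,40,-41)
river: ρ → (-41,42,6)
river: ρ → (6,42,-41)
river: ρ → (-41,40,7)
river: ρ → (7,44,-29)
river: ρ → (-29,14,22)
closes: descent 0, river 14
min |a| on river = 2

2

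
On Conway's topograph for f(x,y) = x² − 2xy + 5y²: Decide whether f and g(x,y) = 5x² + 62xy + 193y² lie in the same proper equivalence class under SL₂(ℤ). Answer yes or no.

D₁ = -16, D₂ = -16
f: translate: b→0 (≡-2 mod 2), so (1,-2,5)→(1,0,4)
f: reduced (well bottom): (1,0,4) with a≤c, −a<b≤a
g: translate: b→2 (≡62 mod 10), so (5,62,193)→(5,2,1)
g: flip: (5,2,1)→(1,-2,5)
g: translate: b→0 (≡-2 mod 2), so (1,-2,5)→(1,0,4)
g: reduced (well bottom): (1,0,4) with a≤c, −a<b≤a
reduced forms (1, 0, 4) vs (1, 0, 4) ⇒ equivalent

yes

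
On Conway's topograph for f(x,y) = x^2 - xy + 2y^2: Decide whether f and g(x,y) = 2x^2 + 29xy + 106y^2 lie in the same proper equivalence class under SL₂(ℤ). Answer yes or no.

D₁ = -7, D₂ = -7
f: translate: b→1 (≡-1 mod 2), so (1,-1,2)→(1,1,2)
f: reduced (well bottom): (1,1,2) with a≤c, −a<b≤a
g: translate: b→1 (≡29 mod 4), so (2,29,106)→(2,1,1)
g: flip: (2,1,1)→(1,-1,2)
g: translate: b→1 (≡-1 mod 2), so (1,-1,2)→(1,1,2)
g: reduced (well bottom): (1,1,2) with a≤c, −a<b≤a
reduced forms (1, 1, 2) vs (1, 1, 2) ⇒ equivalent

yes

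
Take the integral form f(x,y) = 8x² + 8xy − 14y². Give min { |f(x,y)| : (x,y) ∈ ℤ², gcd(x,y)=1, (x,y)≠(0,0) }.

river: ρ → (-14,20,2)
river: ρ → (2,20,-14)
river: ρ → (-14,8,8)
river: ρ → (8,8,-14)
closes: descent 0, river 4
min |a| on river = 2

2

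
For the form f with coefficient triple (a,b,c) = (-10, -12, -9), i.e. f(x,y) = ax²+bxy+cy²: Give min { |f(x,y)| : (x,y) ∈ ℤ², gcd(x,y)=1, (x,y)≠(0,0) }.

translate: b→-8 (≡12 mod 20), so (10,12,9)→(10,-8,7)
flip: (10,-8,7)→(7,8,10)
translate: b→-6 (≡8 mod 14), so (7,8,10)→(7,-6,9)
reduced (well bottom): (7,-6,9) with a≤c, −a<b≤a
well minimum |f| = |-7| = 7 (negative-definite)

7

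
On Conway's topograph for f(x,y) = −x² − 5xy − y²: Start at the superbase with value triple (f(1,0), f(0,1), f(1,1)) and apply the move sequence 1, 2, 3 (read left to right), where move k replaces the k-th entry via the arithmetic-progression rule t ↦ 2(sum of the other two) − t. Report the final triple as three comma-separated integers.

start (-1,-1,-7) = (f(1,0),f(0,1),f(1,1))
replace slot 1: 2·((-1)+(-7)) − (-1) = -15 → (-15,-1,-7)
replace slot 2: 2·((-15)+(-7)) − (-1) = -43 → (-15,-43,-7)
replace slot 3: 2·((-15)+(-43)) − (-7) = -109 → (-15,-43,-109)

-15,-43,-109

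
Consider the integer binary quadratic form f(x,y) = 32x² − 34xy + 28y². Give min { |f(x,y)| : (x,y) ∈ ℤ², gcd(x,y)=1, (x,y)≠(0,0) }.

translate: b→30 (≡-34 mod 64), so (32,-34,28)→(32,30,26)
flip: (32,30,26)→(26,-30,32)
translate: b→22 (≡-30 mod 52), so (26,-30,32)→(26,22,28)
reduced (well bottom): (26,22,28) with a≤c, −a<b≤a
well minimum = a = 26

26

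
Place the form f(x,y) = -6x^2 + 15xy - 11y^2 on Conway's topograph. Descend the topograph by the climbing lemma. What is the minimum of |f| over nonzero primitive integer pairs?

translate: b→-3 (≡-15 mod 12), so (6,-15,11)→(6,-3,2)
flip: (6,-3,2)→(2,3,6)
translate: b→-1 (≡3 mod 4), so (2,3,6)→(2,-1,5)
reduced (well bottom): (2,-1,5) with a≤c, −a<b≤a
well minimum |f| = |-2| = 2 (negative-definite)

2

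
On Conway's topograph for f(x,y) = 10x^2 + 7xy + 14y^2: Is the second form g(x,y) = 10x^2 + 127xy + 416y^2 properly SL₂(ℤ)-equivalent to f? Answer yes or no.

D₁ = -511, D₂ = -511
f: reduced (well bottom): (10,7,14) with a≤c, −a<b≤a
g: translate: b→7 (≡127 mod 20), so (10,127,416)→(10,7,14)
g: reduced (well bottom): (10,7,14) with a≤c, −a<b≤a
reduced forms (10, 7, 14) vs (10, 7, 14) ⇒ equivalent

yes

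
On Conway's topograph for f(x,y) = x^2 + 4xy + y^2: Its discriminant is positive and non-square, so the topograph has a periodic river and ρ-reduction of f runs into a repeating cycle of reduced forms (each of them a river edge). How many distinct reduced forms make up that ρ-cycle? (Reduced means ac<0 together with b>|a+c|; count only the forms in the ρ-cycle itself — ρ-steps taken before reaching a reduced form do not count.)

D = 12, ⌊√D⌋ = 3
descent: ρ → (1,2,-2)  [lands on river]
river: ρ → (-2,2,1)
ρ-cycle length = 2 (tail of 1 descent step not counted)

2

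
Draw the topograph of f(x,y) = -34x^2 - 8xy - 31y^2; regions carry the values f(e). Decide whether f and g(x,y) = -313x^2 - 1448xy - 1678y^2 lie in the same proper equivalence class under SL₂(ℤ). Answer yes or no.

D₁ = -4152, D₂ = -4152
f is negative-definite; reduce −f:
−f: flip: (34,8,31)→(31,-8,34)
−f: reduced (well bottom): (31,-8,34) with a≤c, −a<b≤a
flip sign back: reduced form of f is (-31,8,-34)
g is negative-definite; reduce −g:
−g: translate: b→196 (≡1448 mod 626), so (313,1448,1678)→(313,196,34)
−g: flip: (313,196,34)→(34,-196,313)
−g: translate: b→8 (≡-196 mod 68), so (34,-196,313)→(34,8,31)
−g: flip: (34,8,31)→(31,-8,34)
−g: reduced (well bottom): (31,-8,34) with a≤c, −a<b≤a
flip sign back: reduced form of g is (-31,8,-34)
reduced forms (-31, 8, -34) vs (-31, 8, -34) ⇒ equivalent

yes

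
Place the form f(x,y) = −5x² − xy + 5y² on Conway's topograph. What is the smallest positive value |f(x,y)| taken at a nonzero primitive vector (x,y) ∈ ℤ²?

descent: ρ → (5,1,-5)  [lands on river]
river: ρ → (-5,9,1)
river: ρ → (1,9,-5)
river: ρ → (-5,1,5)
river: ρ → (5,9,-1)
river: ρ → (-1,9,5)
closes: descent 1, river 6
min |a| on river = 1

1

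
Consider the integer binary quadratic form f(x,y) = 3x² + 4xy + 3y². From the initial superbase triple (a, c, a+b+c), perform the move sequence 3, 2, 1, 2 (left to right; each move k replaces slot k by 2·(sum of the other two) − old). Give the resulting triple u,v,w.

start (3,3,10) = (f(1,0),f(0,1),f(1,1))
replace slot 3: 2·(3+3) − 10 = 2 → (3,3,2)
replace slot 2: 2·(3+2) − 3 = 7 → (3,7,2)
replace slot 1: 2·(7+2) − 3 = 15 → (15,7,2)
replace slot 2: 2·(15+2) − 7 = 27 → (15,27,2)

15,27,2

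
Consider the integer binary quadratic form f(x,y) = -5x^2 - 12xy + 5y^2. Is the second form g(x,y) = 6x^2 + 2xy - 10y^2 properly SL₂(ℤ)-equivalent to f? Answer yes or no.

D₁ = 244, D₂ = 244
river cycle of f (length 22): (5, 12, -5), (-5, 8, 9), (9, 10, -4), (-4, 14, 3), (3, 10, -12), (-12, 14, 1), (1, 14, -12), (-12, 10, 3), (3, 14, -4), (-4, 10, 9), … (12 more)
river cycle of g (length 6): (6, 14, -2), (-2, 14, 6), (6, 10, -6), (-6, 14, 2), (2, 14, -6), (-6, 10, 6)
cycles differ ⇒ inequivalent

no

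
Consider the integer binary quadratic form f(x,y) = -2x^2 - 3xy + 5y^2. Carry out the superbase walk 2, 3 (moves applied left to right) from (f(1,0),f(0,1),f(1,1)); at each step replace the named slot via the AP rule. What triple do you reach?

start (-2,5,0) = (f(1,0),f(0,1),f(1,1))
replace slot 2: 2·((-2)+0) − 5 = -9 → (-2,-9,0)
replace slot 3: 2·((-2)+(-9)) − 0 = -22 → (-2,-9,-22)

-2,-9,-22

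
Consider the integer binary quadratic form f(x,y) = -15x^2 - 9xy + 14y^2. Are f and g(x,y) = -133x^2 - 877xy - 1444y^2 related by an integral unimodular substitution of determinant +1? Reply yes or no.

D₁ = 921, D₂ = 921
river cycle of f (length 34): (14, 9, -15), (-15, 21, 8), (8, 27, -6), (-6, 21, 20), (20, 19, -7), (-7, 23, 14), (14, 5, -16), (-16, 27, 3), (3, 27, -16), (-16, 5, 14), … (24 more)
river cycle of g (length 34): (-10, 19, 14), (14, 9, -15), (-15, 21, 8), (8, 27, -6), (-6, 21, 20), (20, 19, -7), (-7, 23, 14), (14, 5, -16), (-16, 27, 3), (3, 27, -16), … (24 more)
cycles coincide ⇒ equivalent

yes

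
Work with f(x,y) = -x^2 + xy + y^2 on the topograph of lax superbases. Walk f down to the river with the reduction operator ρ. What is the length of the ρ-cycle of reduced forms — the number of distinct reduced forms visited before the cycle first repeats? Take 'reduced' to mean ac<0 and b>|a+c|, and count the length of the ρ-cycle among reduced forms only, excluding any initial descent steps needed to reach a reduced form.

D = 5, ⌊√D⌋ = 2
river: ρ → (1,1,-1)
river: ρ → (-1,1,1)
ρ-cycle length = 2 (tail of 0 descent steps not counted)

2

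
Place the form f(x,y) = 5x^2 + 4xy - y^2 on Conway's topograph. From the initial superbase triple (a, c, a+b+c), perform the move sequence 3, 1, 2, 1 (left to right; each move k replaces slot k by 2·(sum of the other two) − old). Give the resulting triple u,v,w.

start (5,-1,8) = (f(1,0),f(0,1),f(1,1))
replace slot 3: 2·(5+(-1)) − 8 = 0 → (5,-1,0)
replace slot 1: 2·((-1)+0) − 5 = -7 → (-7,-1,0)
replace slot 2: 2·((-7)+0) − (-1) = -13 → (-7,-13,0)
replace slot 1: 2·((-13)+0) − (-7) = -19 → (-19,-13,0)

-19,-13,0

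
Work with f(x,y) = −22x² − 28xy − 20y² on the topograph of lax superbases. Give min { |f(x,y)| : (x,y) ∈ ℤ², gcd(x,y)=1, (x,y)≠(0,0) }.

translate: b→-16 (≡28 mod 44), so (22,28,20)→(22,-16,14)
flip: (22,-16,14)→(14,16,22)
translate: b→-12 (≡16 mod 28), so (14,16,22)→(14,-12,20)
reduced (well bottom): (14,-12,20) with a≤c, −a<b≤a
well minimum |f| = |-14| = 14 (negative-definite)

14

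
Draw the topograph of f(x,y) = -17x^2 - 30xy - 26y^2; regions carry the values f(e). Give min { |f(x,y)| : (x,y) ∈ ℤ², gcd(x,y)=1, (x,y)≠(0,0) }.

translate: b→-4 (≡30 mod 34), so (17,30,26)→(17,-4,13)
flip: (17,-4,13)→(13,4,17)
reduced (well bottom): (13,4,17) with a≤c, −a<b≤a
well minimum |f| = |-13| = 13 (negative-definite)

13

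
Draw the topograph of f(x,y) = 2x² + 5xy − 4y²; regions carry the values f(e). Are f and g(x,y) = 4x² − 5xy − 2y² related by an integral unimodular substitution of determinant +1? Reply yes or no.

D₁ = 57, D₂ = 57
river cycle of f (length 6): (-4, 3, 3), (3, 3, -4), (-4, 5, 2), (2, 7, -1), (-1, 7, 2), (2, 5, -4)
river cycle of g (length 6): (-2, 5, 4), (4, 3, -3), (-3, 3, 4), (4, 5, -2), (-2, 7, 1), (1, 7, -2)
cycles differ ⇒ inequivalent

no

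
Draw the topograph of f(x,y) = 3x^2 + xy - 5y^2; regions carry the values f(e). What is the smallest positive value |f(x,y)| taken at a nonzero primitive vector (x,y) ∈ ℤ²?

descent: ρ → (-5,-1,3)
descent: ρ → (3,7,-1)  [lands on river]
river: ρ → (-1,7,3)
river: ρ → (3,5,-3)
river: ρ → (-3,7,1)
river: ρ → (1,7,-3)
river: ρ → (-3,5,3)
closes: descent 2, river 6
min |a| on river = 1

1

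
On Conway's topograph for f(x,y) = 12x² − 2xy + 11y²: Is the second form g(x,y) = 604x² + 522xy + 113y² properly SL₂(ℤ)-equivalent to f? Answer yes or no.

D₁ = -524, D₂ = -524
f: flip: (12,-2,11)→(11,2,12)
f: reduced (well bottom): (11,2,12) with a≤c, −a<b≤a
g: flip: (604,522,113)→(113,-522,604)
g: translate: b→-70 (≡-522 mod 226), so (113,-522,604)→(113,-70,12)
g: flip: (113,-70,12)→(12,70,113)
g: translate: b→-2 (≡70 mod 24), so (12,70,113)→(12,-2,11)
g: flip: (12,-2,11)→(11,2,12)
g: reduced (well bottom): (11,2,12) with a≤c, −a<b≤a
reduced forms (11, 2, 12) vs (11, 2, 12) ⇒ equivalent

yes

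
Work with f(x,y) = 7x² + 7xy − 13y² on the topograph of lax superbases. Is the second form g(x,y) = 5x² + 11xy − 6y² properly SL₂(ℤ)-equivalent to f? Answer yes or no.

D₁ = 413, D₂ = 241
discriminants differ ⇒ not SL₂(ℤ)-equivalent

no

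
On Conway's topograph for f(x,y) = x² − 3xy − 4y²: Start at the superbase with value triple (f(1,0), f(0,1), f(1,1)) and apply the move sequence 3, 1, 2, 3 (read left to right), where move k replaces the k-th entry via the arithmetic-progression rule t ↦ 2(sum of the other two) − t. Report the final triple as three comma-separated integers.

start (1,-4,-6) = (f(1,0),f(0,1),f(1,1))
replace slot 3: 2·(1+(-4)) − (-6) = 0 → (1,-4,0)
replace slot 1: 2·((-4)+0) − 1 = -9 → (-9,-4,0)
replace slot 2: 2·((-9)+0) − (-4) = -14 → (-9,-14,0)
replace slot 3: 2·((-9)+(-14)) − 0 = -46 → (-9,-14,-46)

-9,-14,-46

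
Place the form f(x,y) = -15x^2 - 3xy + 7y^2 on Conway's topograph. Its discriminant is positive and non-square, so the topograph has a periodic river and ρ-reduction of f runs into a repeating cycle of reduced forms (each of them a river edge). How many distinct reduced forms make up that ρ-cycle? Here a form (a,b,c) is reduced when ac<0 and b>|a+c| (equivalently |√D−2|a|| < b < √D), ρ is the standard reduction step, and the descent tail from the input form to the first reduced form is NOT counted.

D = 429, ⌊√D⌋ = 20
descent: ρ → (7,17,-5)  [lands on river]
river: ρ → (-5,13,13)
river: ρ → (13,13,-5)
river: ρ → (-5,17,7)
river: ρ → (7,11,-11)
river: ρ → (-11,11,7)
ρ-cycle length = 6 (tail of 1 descent step not counted)

6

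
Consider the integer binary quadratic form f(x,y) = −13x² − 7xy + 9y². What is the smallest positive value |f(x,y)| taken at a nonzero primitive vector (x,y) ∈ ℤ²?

descent: ρ → (9,7,-13)  [lands on river]
river: ρ → (-13,19,3)
river: ρ → (3,17,-19)
river: ρ → (-19,21,1)
river: ρ → (1,21,-19)
river: ρ → (-19,17,3)
river: ρ → (3,19,-13)
river: ρ → (-13,7,9)
river: ρ → (9,11,-11)
river: ρ → (-11,11,9)
closes: descent 1, river 10
min |a| on river = 1

1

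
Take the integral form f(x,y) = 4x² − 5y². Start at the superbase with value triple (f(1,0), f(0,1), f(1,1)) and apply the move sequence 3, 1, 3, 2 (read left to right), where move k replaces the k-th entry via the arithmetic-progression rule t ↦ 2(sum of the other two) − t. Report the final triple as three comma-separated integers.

start (4,-5,-1) = (f(1,0),f(0,1),f(1,1))
replace slot 3: 2·(4+(-5)) − (-1) = -1 → (4,-5,-1)
replace slot 1: 2·((-5)+(-1)) − 4 = -16 → (-16,-5,-1)
replace slot 3: 2·((-16)+(-5)) − (-1) = -41 → (-16,-5,-41)
replace slot 2: 2·((-16)+(-41)) − (-5) = -109 → (-16,-109,-41)

-16,-109,-41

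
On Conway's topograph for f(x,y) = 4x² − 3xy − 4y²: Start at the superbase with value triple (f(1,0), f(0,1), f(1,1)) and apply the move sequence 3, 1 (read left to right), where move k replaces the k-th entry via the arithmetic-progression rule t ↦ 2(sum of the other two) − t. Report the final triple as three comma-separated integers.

start (4,-4,-3) = (f(1,0),f(0,1),f(1,1))
replace slot 3: 2·(4+(-4)) − (-3) = 3 → (4,-4,3)
replace slot 1: 2·((-4)+3) − 4 = -6 → (-6,-4,3)

-6,-4,3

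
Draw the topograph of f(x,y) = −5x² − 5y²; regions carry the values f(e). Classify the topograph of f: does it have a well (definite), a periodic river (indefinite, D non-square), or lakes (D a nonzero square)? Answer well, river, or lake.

D = b²−4ac = 0² − 4·(-5)·(-5) = -100
D < 0 ⇒ definite ⇒ every region one sign ⇒ single well

well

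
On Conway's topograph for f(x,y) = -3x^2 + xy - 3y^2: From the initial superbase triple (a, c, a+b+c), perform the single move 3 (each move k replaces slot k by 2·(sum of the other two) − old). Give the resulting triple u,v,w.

start (-3,-3,-5) = (f(1,0),f(0,1),f(1,1))
replace slot 3: 2·((-3)+(-3)) − (-5) = -7 → (-3,-3,-7)

-3,-3,-7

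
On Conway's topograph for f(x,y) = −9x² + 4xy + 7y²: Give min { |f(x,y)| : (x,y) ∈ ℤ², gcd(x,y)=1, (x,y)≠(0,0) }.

river: ρ → (7,10,-6)
river: ρ → (-6,14,3)
river: ρ → (3,16,-1)
river: ρ → (-1,16,3)
river: ρ → (3,14,-6)
river: ρ → (-6,10,7)
river: ρ → (7,4,-9)
river: ρ → (-9,14,2)
river: ρ → (2,14,-9)
river: ρ → (-9,4,7)
closes: descent 0, river 10
min |a| on river = 1

1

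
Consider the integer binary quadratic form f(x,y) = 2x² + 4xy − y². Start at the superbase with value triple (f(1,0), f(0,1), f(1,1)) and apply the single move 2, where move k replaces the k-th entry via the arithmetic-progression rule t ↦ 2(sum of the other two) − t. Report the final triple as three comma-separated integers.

start (2,-1,5) = (f(1,0),f(0,1),f(1,1))
replace slot 2: 2·(2+5) − (-1) = 15 → (2,15,5)

2,15,5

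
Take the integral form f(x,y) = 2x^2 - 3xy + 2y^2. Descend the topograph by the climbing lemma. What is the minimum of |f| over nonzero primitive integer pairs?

translate: b→1 (≡-3 mod 4), so (2,-3,2)→(2,1,1)
flip: (2,1,1)→(1,-1,2)
translate: b→1 (≡-1 mod 2), so (1,-1,2)→(1,1,2)
reduced (well bottom): (1,1,2) with a≤c, −a<b≤a
well minimum = a = 1

1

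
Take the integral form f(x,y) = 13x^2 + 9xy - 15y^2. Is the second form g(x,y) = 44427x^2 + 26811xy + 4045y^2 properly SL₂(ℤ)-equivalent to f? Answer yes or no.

D₁ = 861, D₂ = 861
river cycle of f (length 8): (-15, 21, 7), (7, 21, -15), (-15, 9, 13), (13, 17, -11), (-11, 27, 3), (3, 27, -11), (-11, 17, 13), (13, 9, -15)
river cycle of g (length 8): (13, 9, -15), (-15, 21, 7), (7, 21, -15), (-15, 9, 13), (13, 17, -11), (-11, 27, 3), (3, 27, -11), (-11, 17, 13)
cycles coincide ⇒ equivalent

yes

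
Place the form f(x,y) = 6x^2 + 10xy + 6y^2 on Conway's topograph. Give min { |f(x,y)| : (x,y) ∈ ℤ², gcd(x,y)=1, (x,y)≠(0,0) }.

translate: b→-2 (≡10 mod 12), so (6,10,6)→(6,-2,2)
flip: (6,-2,2)→(2,2,6)
reduced (well bottom): (2,2,6) with a≤c, −a<b≤a
well minimum = a = 2

2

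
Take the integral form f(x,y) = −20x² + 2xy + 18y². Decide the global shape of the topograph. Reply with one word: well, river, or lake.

D = b²−4ac = 2² − 4·(-20)·18 = 1444
D = 38² is a perfect square ⇒ form factors over ℤ ⇒ lakes

lake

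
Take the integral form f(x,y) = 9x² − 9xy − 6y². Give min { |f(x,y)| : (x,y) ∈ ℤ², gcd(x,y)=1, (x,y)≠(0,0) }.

descent: ρ → (-6,9,9)  [lands on river]
river: ρ → (9,9,-6)
river: ρ → (-6,15,3)
river: ρ → (3,15,-6)
closes: descent 1, river 4
min |a| on river = 3

3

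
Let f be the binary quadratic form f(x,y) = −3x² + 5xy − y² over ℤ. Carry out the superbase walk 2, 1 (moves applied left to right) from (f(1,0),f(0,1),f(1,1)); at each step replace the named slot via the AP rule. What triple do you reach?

start (-3,-1,1) = (f(1,0),f(0,1),f(1,1))
replace slot 2: 2·((-3)+1) − (-1) = -3 → (-3,-3,1)
replace slot 1: 2·((-3)+1) − (-3) = -1 → (-1,-3,1)

-1,-3,1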